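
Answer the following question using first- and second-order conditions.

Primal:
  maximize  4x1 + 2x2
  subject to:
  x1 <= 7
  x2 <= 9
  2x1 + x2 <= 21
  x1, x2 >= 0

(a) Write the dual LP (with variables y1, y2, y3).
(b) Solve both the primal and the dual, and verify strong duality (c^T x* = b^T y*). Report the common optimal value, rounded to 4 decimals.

The standard primal-dual pair for 'max c^T x s.t. A x <= b, x >= 0' is:
  Dual:  min b^T y  s.t.  A^T y >= c,  y >= 0.

So the dual LP is:
  minimize  7y1 + 9y2 + 21y3
  subject to:
    y1 + 2y3 >= 4
    y2 + y3 >= 2
    y1, y2, y3 >= 0

Solving the primal: x* = (6, 9).
  primal value c^T x* = 42.
Solving the dual: y* = (0, 0, 2).
  dual value b^T y* = 42.
Strong duality: c^T x* = b^T y*. Confirmed.

42


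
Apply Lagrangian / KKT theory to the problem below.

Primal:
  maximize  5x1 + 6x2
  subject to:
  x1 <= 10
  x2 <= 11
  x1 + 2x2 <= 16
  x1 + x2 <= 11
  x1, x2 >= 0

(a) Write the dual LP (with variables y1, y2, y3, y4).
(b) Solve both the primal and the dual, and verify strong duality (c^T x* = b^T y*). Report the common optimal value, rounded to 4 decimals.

The standard primal-dual pair for 'max c^T x s.t. A x <= b, x >= 0' is:
  Dual:  min b^T y  s.t.  A^T y >= c,  y >= 0.

So the dual LP is:
  minimize  10y1 + 11y2 + 16y3 + 11y4
  subject to:
    y1 + y3 + y4 >= 5
    y2 + 2y3 + y4 >= 6
    y1, y2, y3, y4 >= 0

Solving the primal: x* = (6, 5).
  primal value c^T x* = 60.
Solving the dual: y* = (0, 0, 1, 4).
  dual value b^T y* = 60.
Strong duality: c^T x* = b^T y*. Confirmed.

60


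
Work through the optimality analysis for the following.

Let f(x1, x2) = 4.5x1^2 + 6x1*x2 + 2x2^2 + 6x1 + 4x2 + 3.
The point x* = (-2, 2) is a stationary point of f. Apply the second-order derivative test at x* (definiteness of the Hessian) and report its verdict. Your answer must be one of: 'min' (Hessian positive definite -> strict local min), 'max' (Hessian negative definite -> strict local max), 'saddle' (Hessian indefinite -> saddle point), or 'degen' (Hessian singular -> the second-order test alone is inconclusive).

Compute the Hessian H = grad^2 f:
  H = [[9, 6], [6, 4]]
Verify stationarity: grad f(x*) = H x* + g = (0, 0).
Eigenvalues of H: 0, 13.
H has a zero eigenvalue (singular; positive semidefinite but not definite), so H is neither positive definite, negative definite, nor indefinite. The second-order test alone is inconclusive -> degen.
(Indeed, f is constant along the null direction of H through x*, so x* is not a strict local extremum.)

degen


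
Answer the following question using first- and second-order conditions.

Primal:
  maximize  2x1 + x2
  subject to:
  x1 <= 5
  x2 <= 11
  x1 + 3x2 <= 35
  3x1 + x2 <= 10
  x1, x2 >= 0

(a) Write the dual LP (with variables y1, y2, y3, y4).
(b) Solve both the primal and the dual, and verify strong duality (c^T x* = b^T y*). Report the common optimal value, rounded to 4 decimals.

The standard primal-dual pair for 'max c^T x s.t. A x <= b, x >= 0' is:
  Dual:  min b^T y  s.t.  A^T y >= c,  y >= 0.

So the dual LP is:
  minimize  5y1 + 11y2 + 35y3 + 10y4
  subject to:
    y1 + y3 + 3y4 >= 2
    y2 + 3y3 + y4 >= 1
    y1, y2, y3, y4 >= 0

Solving the primal: x* = (0, 10).
  primal value c^T x* = 10.
Solving the dual: y* = (0, 0, 0, 1).
  dual value b^T y* = 10.
Strong duality: c^T x* = b^T y*. Confirmed.

10


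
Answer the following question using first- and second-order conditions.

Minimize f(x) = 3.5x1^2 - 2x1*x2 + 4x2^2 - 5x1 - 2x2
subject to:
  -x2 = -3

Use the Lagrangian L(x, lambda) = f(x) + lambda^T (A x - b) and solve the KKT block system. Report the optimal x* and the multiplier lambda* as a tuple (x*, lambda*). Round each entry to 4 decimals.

Form the Lagrangian:
  L(x, lambda) = (1/2) x^T Q x + c^T x + lambda^T (A x - b)
Stationarity (grad_x L = 0): Q x + c + A^T lambda = 0.
Primal feasibility: A x = b.

This gives the KKT block system:
  [ Q   A^T ] [ x     ]   [-c ]
  [ A    0  ] [ lambda ] = [ b ]

Solving the linear system:
  x*      = (1.5714, 3)
  lambda* = (18.8571)
  f(x*)   = 21.3571

x* = (1.5714, 3), lambda* = (18.8571)


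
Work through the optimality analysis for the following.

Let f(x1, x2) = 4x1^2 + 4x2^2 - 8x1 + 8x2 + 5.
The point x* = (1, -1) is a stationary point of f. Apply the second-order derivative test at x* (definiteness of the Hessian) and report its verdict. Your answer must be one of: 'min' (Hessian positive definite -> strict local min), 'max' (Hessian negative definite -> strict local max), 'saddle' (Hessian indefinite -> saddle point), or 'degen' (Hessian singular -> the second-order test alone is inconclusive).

Compute the Hessian H = grad^2 f:
  H = [[8, 0], [0, 8]]
Verify stationarity: grad f(x*) = H x* + g = (0, 0).
Eigenvalues of H: 8, 8.
Both eigenvalues > 0, so H is positive definite -> x* is a strict local min.

min


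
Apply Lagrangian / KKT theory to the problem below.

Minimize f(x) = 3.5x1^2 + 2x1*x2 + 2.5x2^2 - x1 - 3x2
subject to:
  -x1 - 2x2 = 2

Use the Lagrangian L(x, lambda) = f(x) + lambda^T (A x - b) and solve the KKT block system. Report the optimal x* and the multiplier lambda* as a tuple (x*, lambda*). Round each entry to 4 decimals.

Form the Lagrangian:
  L(x, lambda) = (1/2) x^T Q x + c^T x + lambda^T (A x - b)
Stationarity (grad_x L = 0): Q x + c + A^T lambda = 0.
Primal feasibility: A x = b.

This gives the KKT block system:
  [ Q   A^T ] [ x     ]   [-c ]
  [ A    0  ] [ lambda ] = [ b ]

Solving the linear system:
  x*      = (-0.16, -0.92)
  lambda* = (-3.96)
  f(x*)   = 5.42

x* = (-0.16, -0.92), lambda* = (-3.96)


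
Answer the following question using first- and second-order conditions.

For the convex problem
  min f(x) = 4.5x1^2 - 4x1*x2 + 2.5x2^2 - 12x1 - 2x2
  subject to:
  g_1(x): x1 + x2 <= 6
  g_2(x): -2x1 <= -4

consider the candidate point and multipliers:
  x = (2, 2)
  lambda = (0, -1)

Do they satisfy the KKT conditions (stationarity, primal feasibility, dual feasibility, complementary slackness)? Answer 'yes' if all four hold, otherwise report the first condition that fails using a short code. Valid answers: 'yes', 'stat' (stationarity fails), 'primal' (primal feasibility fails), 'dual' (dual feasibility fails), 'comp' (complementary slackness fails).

Gradient of f: grad f(x) = Q x + c = (-2, 0)
Constraint values g_i(x) = a_i^T x - b_i:
  g_1((2, 2)) = -2
  g_2((2, 2)) = 0
Stationarity residual: grad f(x) + sum_i lambda_i a_i = (0, 0)
  -> stationarity OK
Primal feasibility (all g_i <= 0): OK
Dual feasibility (all lambda_i >= 0): FAILS
Complementary slackness (lambda_i * g_i(x) = 0 for all i): OK

Verdict: the first failing condition is dual_feasibility -> dual.

dual


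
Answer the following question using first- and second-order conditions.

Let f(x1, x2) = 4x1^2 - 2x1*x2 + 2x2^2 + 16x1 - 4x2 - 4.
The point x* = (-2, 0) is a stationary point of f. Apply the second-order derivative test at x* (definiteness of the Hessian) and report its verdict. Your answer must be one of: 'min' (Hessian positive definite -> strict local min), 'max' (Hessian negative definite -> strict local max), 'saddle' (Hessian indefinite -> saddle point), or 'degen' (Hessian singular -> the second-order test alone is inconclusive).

Compute the Hessian H = grad^2 f:
  H = [[8, -2], [-2, 4]]
Verify stationarity: grad f(x*) = H x* + g = (0, 0).
Eigenvalues of H: 3.1716, 8.8284.
Both eigenvalues > 0, so H is positive definite -> x* is a strict local min.

min


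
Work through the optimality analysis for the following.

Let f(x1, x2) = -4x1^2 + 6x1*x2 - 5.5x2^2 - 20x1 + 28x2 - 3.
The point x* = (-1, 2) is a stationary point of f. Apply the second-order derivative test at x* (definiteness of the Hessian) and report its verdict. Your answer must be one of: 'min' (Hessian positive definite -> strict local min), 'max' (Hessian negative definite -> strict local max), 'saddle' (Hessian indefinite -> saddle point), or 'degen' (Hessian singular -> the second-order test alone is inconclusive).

Compute the Hessian H = grad^2 f:
  H = [[-8, 6], [6, -11]]
Verify stationarity: grad f(x*) = H x* + g = (0, 0).
Eigenvalues of H: -15.6847, -3.3153.
Both eigenvalues < 0, so H is negative definite -> x* is a strict local max.

max


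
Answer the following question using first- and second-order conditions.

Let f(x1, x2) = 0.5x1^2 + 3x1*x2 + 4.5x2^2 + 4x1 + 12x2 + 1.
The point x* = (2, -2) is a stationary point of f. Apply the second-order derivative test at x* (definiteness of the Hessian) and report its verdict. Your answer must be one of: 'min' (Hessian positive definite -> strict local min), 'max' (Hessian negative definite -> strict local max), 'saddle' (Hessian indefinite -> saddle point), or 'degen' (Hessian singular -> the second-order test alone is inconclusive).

Compute the Hessian H = grad^2 f:
  H = [[1, 3], [3, 9]]
Verify stationarity: grad f(x*) = H x* + g = (0, 0).
Eigenvalues of H: 0, 10.
H has a zero eigenvalue (singular; positive semidefinite but not definite), so H is neither positive definite, negative definite, nor indefinite. The second-order test alone is inconclusive -> degen.
(Indeed, f is constant along the null direction of H through x*, so x* is not a strict local extremum.)

degen


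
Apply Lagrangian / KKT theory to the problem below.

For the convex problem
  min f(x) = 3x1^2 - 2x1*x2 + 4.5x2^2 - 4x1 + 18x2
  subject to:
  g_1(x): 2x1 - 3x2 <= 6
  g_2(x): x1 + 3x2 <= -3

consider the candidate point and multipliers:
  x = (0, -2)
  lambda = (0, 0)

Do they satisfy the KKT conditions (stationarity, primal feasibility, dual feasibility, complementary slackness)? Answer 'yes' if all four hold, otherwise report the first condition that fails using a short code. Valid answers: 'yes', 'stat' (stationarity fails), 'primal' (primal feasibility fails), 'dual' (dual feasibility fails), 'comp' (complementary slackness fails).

Gradient of f: grad f(x) = Q x + c = (0, 0)
Constraint values g_i(x) = a_i^T x - b_i:
  g_1((0, -2)) = 0
  g_2((0, -2)) = -3
Stationarity residual: grad f(x) + sum_i lambda_i a_i = (0, 0)
  -> stationarity OK
Primal feasibility (all g_i <= 0): OK
Dual feasibility (all lambda_i >= 0): OK
Complementary slackness (lambda_i * g_i(x) = 0 for all i): OK

Verdict: yes, KKT holds.

yes


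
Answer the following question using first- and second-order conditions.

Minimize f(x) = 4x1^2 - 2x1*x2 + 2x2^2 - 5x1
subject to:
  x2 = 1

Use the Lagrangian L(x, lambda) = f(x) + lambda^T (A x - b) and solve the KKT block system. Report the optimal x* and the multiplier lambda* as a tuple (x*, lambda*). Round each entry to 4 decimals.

Form the Lagrangian:
  L(x, lambda) = (1/2) x^T Q x + c^T x + lambda^T (A x - b)
Stationarity (grad_x L = 0): Q x + c + A^T lambda = 0.
Primal feasibility: A x = b.

This gives the KKT block system:
  [ Q   A^T ] [ x     ]   [-c ]
  [ A    0  ] [ lambda ] = [ b ]

Solving the linear system:
  x*      = (0.875, 1)
  lambda* = (-2.25)
  f(x*)   = -1.0625

x* = (0.875, 1), lambda* = (-2.25)


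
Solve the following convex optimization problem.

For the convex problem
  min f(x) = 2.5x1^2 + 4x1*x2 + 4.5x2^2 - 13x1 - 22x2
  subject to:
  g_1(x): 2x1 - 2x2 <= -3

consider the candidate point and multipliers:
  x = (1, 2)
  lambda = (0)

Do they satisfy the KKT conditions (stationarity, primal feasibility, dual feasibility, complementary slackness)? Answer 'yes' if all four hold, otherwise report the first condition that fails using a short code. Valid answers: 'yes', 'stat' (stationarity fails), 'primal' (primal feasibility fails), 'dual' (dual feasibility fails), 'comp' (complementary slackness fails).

Gradient of f: grad f(x) = Q x + c = (0, 0)
Constraint values g_i(x) = a_i^T x - b_i:
  g_1((1, 2)) = 1
Stationarity residual: grad f(x) + sum_i lambda_i a_i = (0, 0)
  -> stationarity OK
Primal feasibility (all g_i <= 0): FAILS
Dual feasibility (all lambda_i >= 0): OK
Complementary slackness (lambda_i * g_i(x) = 0 for all i): OK

Verdict: the first failing condition is primal_feasibility -> primal.

primal


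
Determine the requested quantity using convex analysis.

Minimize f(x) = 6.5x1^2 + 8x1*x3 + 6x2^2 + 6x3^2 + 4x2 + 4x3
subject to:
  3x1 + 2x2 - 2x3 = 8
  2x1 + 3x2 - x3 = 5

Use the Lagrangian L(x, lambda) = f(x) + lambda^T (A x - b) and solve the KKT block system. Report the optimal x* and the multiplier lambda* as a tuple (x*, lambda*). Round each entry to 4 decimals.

Form the Lagrangian:
  L(x, lambda) = (1/2) x^T Q x + c^T x + lambda^T (A x - b)
Stationarity (grad_x L = 0): Q x + c + A^T lambda = 0.
Primal feasibility: A x = b.

This gives the KKT block system:
  [ Q   A^T ] [ x     ]   [-c ]
  [ A    0  ] [ lambda ] = [ b ]

Solving the linear system:
  x*      = (1.4857, 0.1286, -1.6429)
  lambda* = (-1.4857, -0.8571)
  f(x*)   = 5.0571

x* = (1.4857, 0.1286, -1.6429), lambda* = (-1.4857, -0.8571)


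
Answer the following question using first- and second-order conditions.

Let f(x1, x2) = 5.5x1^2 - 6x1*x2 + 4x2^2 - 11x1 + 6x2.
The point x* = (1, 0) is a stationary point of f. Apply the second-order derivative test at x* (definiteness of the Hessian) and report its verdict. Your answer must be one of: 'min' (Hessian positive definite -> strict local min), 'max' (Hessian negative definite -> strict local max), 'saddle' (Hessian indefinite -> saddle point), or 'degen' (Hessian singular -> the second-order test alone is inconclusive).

Compute the Hessian H = grad^2 f:
  H = [[11, -6], [-6, 8]]
Verify stationarity: grad f(x*) = H x* + g = (0, 0).
Eigenvalues of H: 3.3153, 15.6847.
Both eigenvalues > 0, so H is positive definite -> x* is a strict local min.

min


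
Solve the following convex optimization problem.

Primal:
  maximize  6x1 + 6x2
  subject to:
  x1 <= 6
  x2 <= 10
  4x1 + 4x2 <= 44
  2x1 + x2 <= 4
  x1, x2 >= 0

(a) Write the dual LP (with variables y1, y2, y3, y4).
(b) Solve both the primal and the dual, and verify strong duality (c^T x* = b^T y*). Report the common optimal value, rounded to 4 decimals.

The standard primal-dual pair for 'max c^T x s.t. A x <= b, x >= 0' is:
  Dual:  min b^T y  s.t.  A^T y >= c,  y >= 0.

So the dual LP is:
  minimize  6y1 + 10y2 + 44y3 + 4y4
  subject to:
    y1 + 4y3 + 2y4 >= 6
    y2 + 4y3 + y4 >= 6
    y1, y2, y3, y4 >= 0

Solving the primal: x* = (0, 4).
  primal value c^T x* = 24.
Solving the dual: y* = (0, 0, 0, 6).
  dual value b^T y* = 24.
Strong duality: c^T x* = b^T y*. Confirmed.

24


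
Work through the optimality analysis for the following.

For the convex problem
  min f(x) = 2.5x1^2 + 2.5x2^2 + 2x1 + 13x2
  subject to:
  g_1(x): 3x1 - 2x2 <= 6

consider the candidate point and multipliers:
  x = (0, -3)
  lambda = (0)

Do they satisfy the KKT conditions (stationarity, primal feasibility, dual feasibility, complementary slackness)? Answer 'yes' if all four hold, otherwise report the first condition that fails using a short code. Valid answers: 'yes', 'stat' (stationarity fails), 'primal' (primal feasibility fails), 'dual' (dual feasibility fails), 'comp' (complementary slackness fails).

Gradient of f: grad f(x) = Q x + c = (2, -2)
Constraint values g_i(x) = a_i^T x - b_i:
  g_1((0, -3)) = 0
Stationarity residual: grad f(x) + sum_i lambda_i a_i = (2, -2)
  -> stationarity FAILS
Primal feasibility (all g_i <= 0): OK
Dual feasibility (all lambda_i >= 0): OK
Complementary slackness (lambda_i * g_i(x) = 0 for all i): OK

Verdict: the first failing condition is stationarity -> stat.

stat


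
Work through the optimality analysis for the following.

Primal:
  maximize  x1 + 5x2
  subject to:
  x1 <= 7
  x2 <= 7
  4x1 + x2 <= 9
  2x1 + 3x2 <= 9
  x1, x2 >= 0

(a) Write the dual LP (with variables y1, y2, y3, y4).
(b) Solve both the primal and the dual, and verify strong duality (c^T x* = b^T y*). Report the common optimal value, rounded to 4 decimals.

The standard primal-dual pair for 'max c^T x s.t. A x <= b, x >= 0' is:
  Dual:  min b^T y  s.t.  A^T y >= c,  y >= 0.

So the dual LP is:
  minimize  7y1 + 7y2 + 9y3 + 9y4
  subject to:
    y1 + 4y3 + 2y4 >= 1
    y2 + y3 + 3y4 >= 5
    y1, y2, y3, y4 >= 0

Solving the primal: x* = (0, 3).
  primal value c^T x* = 15.
Solving the dual: y* = (0, 0, 0, 1.6667).
  dual value b^T y* = 15.
Strong duality: c^T x* = b^T y*. Confirmed.

15


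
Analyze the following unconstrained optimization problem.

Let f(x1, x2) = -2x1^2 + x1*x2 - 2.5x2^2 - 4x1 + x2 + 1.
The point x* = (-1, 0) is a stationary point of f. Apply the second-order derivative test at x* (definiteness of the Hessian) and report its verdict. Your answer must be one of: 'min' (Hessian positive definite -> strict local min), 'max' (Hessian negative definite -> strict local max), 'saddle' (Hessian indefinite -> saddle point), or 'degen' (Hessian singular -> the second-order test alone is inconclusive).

Compute the Hessian H = grad^2 f:
  H = [[-4, 1], [1, -5]]
Verify stationarity: grad f(x*) = H x* + g = (0, 0).
Eigenvalues of H: -5.618, -3.382.
Both eigenvalues < 0, so H is negative definite -> x* is a strict local max.

max


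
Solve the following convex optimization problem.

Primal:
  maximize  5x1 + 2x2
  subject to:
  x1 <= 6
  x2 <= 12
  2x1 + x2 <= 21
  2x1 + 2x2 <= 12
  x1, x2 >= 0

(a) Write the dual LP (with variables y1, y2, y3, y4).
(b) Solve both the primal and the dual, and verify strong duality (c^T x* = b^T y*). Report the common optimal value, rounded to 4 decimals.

The standard primal-dual pair for 'max c^T x s.t. A x <= b, x >= 0' is:
  Dual:  min b^T y  s.t.  A^T y >= c,  y >= 0.

So the dual LP is:
  minimize  6y1 + 12y2 + 21y3 + 12y4
  subject to:
    y1 + 2y3 + 2y4 >= 5
    y2 + y3 + 2y4 >= 2
    y1, y2, y3, y4 >= 0

Solving the primal: x* = (6, 0).
  primal value c^T x* = 30.
Solving the dual: y* = (3, 0, 0, 1).
  dual value b^T y* = 30.
Strong duality: c^T x* = b^T y*. Confirmed.

30


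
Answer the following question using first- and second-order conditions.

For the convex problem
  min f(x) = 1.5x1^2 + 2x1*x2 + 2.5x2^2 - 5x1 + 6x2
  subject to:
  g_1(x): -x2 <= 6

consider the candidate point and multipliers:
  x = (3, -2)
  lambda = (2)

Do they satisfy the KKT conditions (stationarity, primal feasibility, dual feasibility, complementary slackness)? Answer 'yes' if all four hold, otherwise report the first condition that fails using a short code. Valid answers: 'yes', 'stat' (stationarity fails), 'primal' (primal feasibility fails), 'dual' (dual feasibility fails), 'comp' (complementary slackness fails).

Gradient of f: grad f(x) = Q x + c = (0, 2)
Constraint values g_i(x) = a_i^T x - b_i:
  g_1((3, -2)) = -4
Stationarity residual: grad f(x) + sum_i lambda_i a_i = (0, 0)
  -> stationarity OK
Primal feasibility (all g_i <= 0): OK
Dual feasibility (all lambda_i >= 0): OK
Complementary slackness (lambda_i * g_i(x) = 0 for all i): FAILS

Verdict: the first failing condition is complementary_slackness -> comp.

comp


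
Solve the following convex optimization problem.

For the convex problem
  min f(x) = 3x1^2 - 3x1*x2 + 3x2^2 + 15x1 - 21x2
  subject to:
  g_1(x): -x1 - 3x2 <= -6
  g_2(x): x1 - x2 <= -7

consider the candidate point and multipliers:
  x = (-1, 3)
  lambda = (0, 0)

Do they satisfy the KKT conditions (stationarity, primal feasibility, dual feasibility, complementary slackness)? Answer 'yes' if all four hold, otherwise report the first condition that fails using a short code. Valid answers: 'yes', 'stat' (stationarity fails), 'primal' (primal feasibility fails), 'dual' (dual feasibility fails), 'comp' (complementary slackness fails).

Gradient of f: grad f(x) = Q x + c = (0, 0)
Constraint values g_i(x) = a_i^T x - b_i:
  g_1((-1, 3)) = -2
  g_2((-1, 3)) = 3
Stationarity residual: grad f(x) + sum_i lambda_i a_i = (0, 0)
  -> stationarity OK
Primal feasibility (all g_i <= 0): FAILS
Dual feasibility (all lambda_i >= 0): OK
Complementary slackness (lambda_i * g_i(x) = 0 for all i): OK

Verdict: the first failing condition is primal_feasibility -> primal.

primal


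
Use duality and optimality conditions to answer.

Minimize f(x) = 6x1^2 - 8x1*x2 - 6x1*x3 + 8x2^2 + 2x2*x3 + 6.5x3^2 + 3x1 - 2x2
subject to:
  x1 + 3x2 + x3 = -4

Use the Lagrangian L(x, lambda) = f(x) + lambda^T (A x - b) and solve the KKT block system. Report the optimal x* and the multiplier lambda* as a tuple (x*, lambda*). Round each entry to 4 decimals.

Form the Lagrangian:
  L(x, lambda) = (1/2) x^T Q x + c^T x + lambda^T (A x - b)
Stationarity (grad_x L = 0): Q x + c + A^T lambda = 0.
Primal feasibility: A x = b.

This gives the KKT block system:
  [ Q   A^T ] [ x     ]   [-c ]
  [ A    0  ] [ lambda ] = [ b ]

Solving the linear system:
  x*      = (-1.1892, -0.7447, -0.5767)
  lambda* = (1.8519)
  f(x*)   = 2.6647

x* = (-1.1892, -0.7447, -0.5767), lambda* = (1.8519)


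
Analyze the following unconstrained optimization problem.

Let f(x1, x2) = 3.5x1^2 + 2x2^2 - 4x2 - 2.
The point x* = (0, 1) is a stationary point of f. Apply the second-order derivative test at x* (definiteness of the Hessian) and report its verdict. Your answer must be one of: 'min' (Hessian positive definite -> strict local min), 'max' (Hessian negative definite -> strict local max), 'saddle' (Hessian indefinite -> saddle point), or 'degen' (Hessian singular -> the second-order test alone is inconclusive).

Compute the Hessian H = grad^2 f:
  H = [[7, 0], [0, 4]]
Verify stationarity: grad f(x*) = H x* + g = (0, 0).
Eigenvalues of H: 4, 7.
Both eigenvalues > 0, so H is positive definite -> x* is a strict local min.

min


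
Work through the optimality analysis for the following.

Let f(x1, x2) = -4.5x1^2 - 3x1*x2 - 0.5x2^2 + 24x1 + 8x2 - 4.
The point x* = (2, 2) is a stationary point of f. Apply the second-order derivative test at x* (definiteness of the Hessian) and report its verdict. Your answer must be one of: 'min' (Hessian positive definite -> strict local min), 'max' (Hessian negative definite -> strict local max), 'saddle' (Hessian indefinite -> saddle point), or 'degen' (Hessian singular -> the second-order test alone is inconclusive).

Compute the Hessian H = grad^2 f:
  H = [[-9, -3], [-3, -1]]
Verify stationarity: grad f(x*) = H x* + g = (0, 0).
Eigenvalues of H: -10, 0.
H has a zero eigenvalue (singular; negative semidefinite but not definite), so H is neither positive definite, negative definite, nor indefinite. The second-order test alone is inconclusive -> degen.
(Indeed, f is constant along the null direction of H through x*, so x* is not a strict local extremum.)

degen


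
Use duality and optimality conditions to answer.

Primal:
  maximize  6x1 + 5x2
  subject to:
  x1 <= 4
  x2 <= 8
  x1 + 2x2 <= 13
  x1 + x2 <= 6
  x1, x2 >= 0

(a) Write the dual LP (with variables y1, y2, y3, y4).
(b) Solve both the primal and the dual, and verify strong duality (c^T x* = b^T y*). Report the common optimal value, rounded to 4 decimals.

The standard primal-dual pair for 'max c^T x s.t. A x <= b, x >= 0' is:
  Dual:  min b^T y  s.t.  A^T y >= c,  y >= 0.

So the dual LP is:
  minimize  4y1 + 8y2 + 13y3 + 6y4
  subject to:
    y1 + y3 + y4 >= 6
    y2 + 2y3 + y4 >= 5
    y1, y2, y3, y4 >= 0

Solving the primal: x* = (4, 2).
  primal value c^T x* = 34.
Solving the dual: y* = (1, 0, 0, 5).
  dual value b^T y* = 34.
Strong duality: c^T x* = b^T y*. Confirmed.

34


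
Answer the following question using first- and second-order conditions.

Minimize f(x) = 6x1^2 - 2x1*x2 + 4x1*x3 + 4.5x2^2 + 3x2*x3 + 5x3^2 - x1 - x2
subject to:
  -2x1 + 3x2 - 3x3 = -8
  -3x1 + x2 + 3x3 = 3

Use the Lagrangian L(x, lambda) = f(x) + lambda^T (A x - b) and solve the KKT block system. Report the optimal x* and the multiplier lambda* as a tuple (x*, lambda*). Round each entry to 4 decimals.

Form the Lagrangian:
  L(x, lambda) = (1/2) x^T Q x + c^T x + lambda^T (A x - b)
Stationarity (grad_x L = 0): Q x + c + A^T lambda = 0.
Primal feasibility: A x = b.

This gives the KKT block system:
  [ Q   A^T ] [ x     ]   [-c ]
  [ A    0  ] [ lambda ] = [ b ]

Solving the linear system:
  x*      = (-0.0968, -1.371, 1.3602)
  lambda* = (3.0247, -0.0093)
  f(x*)   = 12.8465

x* = (-0.0968, -1.371, 1.3602), lambda* = (3.0247, -0.0093)


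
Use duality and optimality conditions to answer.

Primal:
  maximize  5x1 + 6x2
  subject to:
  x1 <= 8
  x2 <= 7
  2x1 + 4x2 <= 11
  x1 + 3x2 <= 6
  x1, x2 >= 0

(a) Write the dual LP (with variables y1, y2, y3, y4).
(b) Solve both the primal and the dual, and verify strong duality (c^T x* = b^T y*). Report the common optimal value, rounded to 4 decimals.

The standard primal-dual pair for 'max c^T x s.t. A x <= b, x >= 0' is:
  Dual:  min b^T y  s.t.  A^T y >= c,  y >= 0.

So the dual LP is:
  minimize  8y1 + 7y2 + 11y3 + 6y4
  subject to:
    y1 + 2y3 + y4 >= 5
    y2 + 4y3 + 3y4 >= 6
    y1, y2, y3, y4 >= 0

Solving the primal: x* = (5.5, 0).
  primal value c^T x* = 27.5.
Solving the dual: y* = (0, 0, 2.5, 0).
  dual value b^T y* = 27.5.
Strong duality: c^T x* = b^T y*. Confirmed.

27.5


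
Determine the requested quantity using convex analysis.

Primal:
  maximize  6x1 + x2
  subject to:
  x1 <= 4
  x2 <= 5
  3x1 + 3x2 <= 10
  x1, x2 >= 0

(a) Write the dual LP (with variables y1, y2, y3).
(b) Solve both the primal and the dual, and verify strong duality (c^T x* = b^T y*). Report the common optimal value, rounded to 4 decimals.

The standard primal-dual pair for 'max c^T x s.t. A x <= b, x >= 0' is:
  Dual:  min b^T y  s.t.  A^T y >= c,  y >= 0.

So the dual LP is:
  minimize  4y1 + 5y2 + 10y3
  subject to:
    y1 + 3y3 >= 6
    y2 + 3y3 >= 1
    y1, y2, y3 >= 0

Solving the primal: x* = (3.3333, 0).
  primal value c^T x* = 20.
Solving the dual: y* = (0, 0, 2).
  dual value b^T y* = 20.
Strong duality: c^T x* = b^T y*. Confirmed.

20


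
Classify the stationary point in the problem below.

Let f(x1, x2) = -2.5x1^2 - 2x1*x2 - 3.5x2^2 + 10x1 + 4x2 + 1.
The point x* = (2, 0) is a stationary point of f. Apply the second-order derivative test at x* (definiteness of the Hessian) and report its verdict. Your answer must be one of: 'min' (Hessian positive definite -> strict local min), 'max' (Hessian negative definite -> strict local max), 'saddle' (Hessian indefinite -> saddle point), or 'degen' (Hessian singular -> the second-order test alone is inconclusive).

Compute the Hessian H = grad^2 f:
  H = [[-5, -2], [-2, -7]]
Verify stationarity: grad f(x*) = H x* + g = (0, 0).
Eigenvalues of H: -8.2361, -3.7639.
Both eigenvalues < 0, so H is negative definite -> x* is a strict local max.

max


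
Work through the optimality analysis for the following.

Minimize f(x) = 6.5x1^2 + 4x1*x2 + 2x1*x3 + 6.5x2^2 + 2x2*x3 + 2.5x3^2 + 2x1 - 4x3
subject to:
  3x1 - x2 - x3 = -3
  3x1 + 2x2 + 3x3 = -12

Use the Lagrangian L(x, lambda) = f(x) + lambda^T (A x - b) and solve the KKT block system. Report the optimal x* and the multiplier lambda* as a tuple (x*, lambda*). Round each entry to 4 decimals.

Form the Lagrangian:
  L(x, lambda) = (1/2) x^T Q x + c^T x + lambda^T (A x - b)
Stationarity (grad_x L = 0): Q x + c + A^T lambda = 0.
Primal feasibility: A x = b.

This gives the KKT block system:
  [ Q   A^T ] [ x     ]   [-c ]
  [ A    0  ] [ lambda ] = [ b ]

Solving the linear system:
  x*      = (-1.7529, -0.0344, -2.2242)
  lambda* = (1.6694, 6.7883)
  f(x*)   = 45.9296

x* = (-1.7529, -0.0344, -2.2242), lambda* = (1.6694, 6.7883)


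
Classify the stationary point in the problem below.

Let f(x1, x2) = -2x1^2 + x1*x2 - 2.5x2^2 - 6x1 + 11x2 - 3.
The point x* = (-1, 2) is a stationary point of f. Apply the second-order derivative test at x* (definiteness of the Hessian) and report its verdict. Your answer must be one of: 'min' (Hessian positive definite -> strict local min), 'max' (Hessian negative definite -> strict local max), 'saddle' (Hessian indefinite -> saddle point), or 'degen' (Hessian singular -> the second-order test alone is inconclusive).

Compute the Hessian H = grad^2 f:
  H = [[-4, 1], [1, -5]]
Verify stationarity: grad f(x*) = H x* + g = (0, 0).
Eigenvalues of H: -5.618, -3.382.
Both eigenvalues < 0, so H is negative definite -> x* is a strict local max.

max


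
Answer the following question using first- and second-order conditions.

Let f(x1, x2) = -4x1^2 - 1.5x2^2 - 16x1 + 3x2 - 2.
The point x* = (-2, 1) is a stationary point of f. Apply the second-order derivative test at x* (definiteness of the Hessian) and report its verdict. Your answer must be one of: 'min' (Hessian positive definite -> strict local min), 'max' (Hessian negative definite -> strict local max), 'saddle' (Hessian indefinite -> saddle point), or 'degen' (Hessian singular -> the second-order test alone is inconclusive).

Compute the Hessian H = grad^2 f:
  H = [[-8, 0], [0, -3]]
Verify stationarity: grad f(x*) = H x* + g = (0, 0).
Eigenvalues of H: -8, -3.
Both eigenvalues < 0, so H is negative definite -> x* is a strict local max.

max


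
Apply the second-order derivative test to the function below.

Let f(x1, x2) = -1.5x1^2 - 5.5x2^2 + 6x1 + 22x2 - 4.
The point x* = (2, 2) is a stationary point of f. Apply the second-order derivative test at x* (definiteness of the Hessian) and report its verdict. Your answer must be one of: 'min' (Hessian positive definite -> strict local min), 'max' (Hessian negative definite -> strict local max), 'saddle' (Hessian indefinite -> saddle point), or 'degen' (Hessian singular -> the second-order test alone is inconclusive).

Compute the Hessian H = grad^2 f:
  H = [[-3, 0], [0, -11]]
Verify stationarity: grad f(x*) = H x* + g = (0, 0).
Eigenvalues of H: -11, -3.
Both eigenvalues < 0, so H is negative definite -> x* is a strict local max.

max


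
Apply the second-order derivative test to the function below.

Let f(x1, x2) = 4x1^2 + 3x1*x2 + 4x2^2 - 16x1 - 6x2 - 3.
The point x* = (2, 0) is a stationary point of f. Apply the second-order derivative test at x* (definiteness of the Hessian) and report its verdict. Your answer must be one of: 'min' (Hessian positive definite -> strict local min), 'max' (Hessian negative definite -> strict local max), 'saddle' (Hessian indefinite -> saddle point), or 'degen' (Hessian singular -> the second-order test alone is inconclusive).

Compute the Hessian H = grad^2 f:
  H = [[8, 3], [3, 8]]
Verify stationarity: grad f(x*) = H x* + g = (0, 0).
Eigenvalues of H: 5, 11.
Both eigenvalues > 0, so H is positive definite -> x* is a strict local min.

min


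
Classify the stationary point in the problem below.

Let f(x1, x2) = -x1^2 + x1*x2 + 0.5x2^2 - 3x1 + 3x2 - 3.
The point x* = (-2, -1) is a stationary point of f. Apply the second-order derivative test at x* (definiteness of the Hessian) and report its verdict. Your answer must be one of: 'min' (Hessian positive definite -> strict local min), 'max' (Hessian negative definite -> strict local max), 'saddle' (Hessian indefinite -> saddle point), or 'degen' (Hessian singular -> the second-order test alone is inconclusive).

Compute the Hessian H = grad^2 f:
  H = [[-2, 1], [1, 1]]
Verify stationarity: grad f(x*) = H x* + g = (0, 0).
Eigenvalues of H: -2.3028, 1.3028.
Eigenvalues have mixed signs, so H is indefinite -> x* is a saddle point.

saddle


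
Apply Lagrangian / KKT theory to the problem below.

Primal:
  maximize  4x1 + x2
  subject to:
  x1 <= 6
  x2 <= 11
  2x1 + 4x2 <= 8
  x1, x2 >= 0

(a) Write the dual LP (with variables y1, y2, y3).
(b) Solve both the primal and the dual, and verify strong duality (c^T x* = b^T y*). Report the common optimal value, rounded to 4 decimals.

The standard primal-dual pair for 'max c^T x s.t. A x <= b, x >= 0' is:
  Dual:  min b^T y  s.t.  A^T y >= c,  y >= 0.

So the dual LP is:
  minimize  6y1 + 11y2 + 8y3
  subject to:
    y1 + 2y3 >= 4
    y2 + 4y3 >= 1
    y1, y2, y3 >= 0

Solving the primal: x* = (4, 0).
  primal value c^T x* = 16.
Solving the dual: y* = (0, 0, 2).
  dual value b^T y* = 16.
Strong duality: c^T x* = b^T y*. Confirmed.

16


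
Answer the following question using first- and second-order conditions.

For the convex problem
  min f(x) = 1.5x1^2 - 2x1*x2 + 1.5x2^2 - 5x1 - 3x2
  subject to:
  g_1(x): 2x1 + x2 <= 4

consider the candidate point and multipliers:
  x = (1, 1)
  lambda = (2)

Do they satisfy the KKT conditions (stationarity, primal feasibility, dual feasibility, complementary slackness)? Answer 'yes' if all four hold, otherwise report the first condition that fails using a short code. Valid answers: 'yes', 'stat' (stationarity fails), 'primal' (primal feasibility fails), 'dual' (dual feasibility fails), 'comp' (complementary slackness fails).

Gradient of f: grad f(x) = Q x + c = (-4, -2)
Constraint values g_i(x) = a_i^T x - b_i:
  g_1((1, 1)) = -1
Stationarity residual: grad f(x) + sum_i lambda_i a_i = (0, 0)
  -> stationarity OK
Primal feasibility (all g_i <= 0): OK
Dual feasibility (all lambda_i >= 0): OK
Complementary slackness (lambda_i * g_i(x) = 0 for all i): FAILS

Verdict: the first failing condition is complementary_slackness -> comp.

comp


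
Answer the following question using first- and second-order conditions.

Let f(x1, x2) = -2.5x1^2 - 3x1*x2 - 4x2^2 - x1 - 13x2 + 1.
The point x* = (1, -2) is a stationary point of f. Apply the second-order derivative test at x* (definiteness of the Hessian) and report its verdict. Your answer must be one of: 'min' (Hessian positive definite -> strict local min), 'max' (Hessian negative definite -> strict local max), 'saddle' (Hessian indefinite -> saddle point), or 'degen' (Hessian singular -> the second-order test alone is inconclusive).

Compute the Hessian H = grad^2 f:
  H = [[-5, -3], [-3, -8]]
Verify stationarity: grad f(x*) = H x* + g = (0, 0).
Eigenvalues of H: -9.8541, -3.1459.
Both eigenvalues < 0, so H is negative definite -> x* is a strict local max.

max


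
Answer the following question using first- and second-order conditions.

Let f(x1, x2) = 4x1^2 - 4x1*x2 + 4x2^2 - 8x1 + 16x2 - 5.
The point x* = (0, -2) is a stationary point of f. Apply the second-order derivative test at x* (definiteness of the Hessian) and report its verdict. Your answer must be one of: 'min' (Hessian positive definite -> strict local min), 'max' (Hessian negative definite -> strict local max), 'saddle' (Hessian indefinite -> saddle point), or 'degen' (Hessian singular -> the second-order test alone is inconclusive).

Compute the Hessian H = grad^2 f:
  H = [[8, -4], [-4, 8]]
Verify stationarity: grad f(x*) = H x* + g = (0, 0).
Eigenvalues of H: 4, 12.
Both eigenvalues > 0, so H is positive definite -> x* is a strict local min.

min


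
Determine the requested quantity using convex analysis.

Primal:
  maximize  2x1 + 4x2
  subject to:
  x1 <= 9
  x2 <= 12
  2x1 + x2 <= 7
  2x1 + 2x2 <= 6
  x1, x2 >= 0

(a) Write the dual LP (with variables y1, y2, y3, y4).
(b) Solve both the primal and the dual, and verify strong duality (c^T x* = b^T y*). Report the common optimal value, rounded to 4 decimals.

The standard primal-dual pair for 'max c^T x s.t. A x <= b, x >= 0' is:
  Dual:  min b^T y  s.t.  A^T y >= c,  y >= 0.

So the dual LP is:
  minimize  9y1 + 12y2 + 7y3 + 6y4
  subject to:
    y1 + 2y3 + 2y4 >= 2
    y2 + y3 + 2y4 >= 4
    y1, y2, y3, y4 >= 0

Solving the primal: x* = (0, 3).
  primal value c^T x* = 12.
Solving the dual: y* = (0, 0, 0, 2).
  dual value b^T y* = 12.
Strong duality: c^T x* = b^T y*. Confirmed.

12


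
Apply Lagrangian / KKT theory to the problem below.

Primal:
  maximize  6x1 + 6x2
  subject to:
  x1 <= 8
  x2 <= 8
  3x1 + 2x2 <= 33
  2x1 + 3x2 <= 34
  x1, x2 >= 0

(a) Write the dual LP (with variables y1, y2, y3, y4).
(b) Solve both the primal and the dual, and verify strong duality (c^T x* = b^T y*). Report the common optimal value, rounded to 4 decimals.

The standard primal-dual pair for 'max c^T x s.t. A x <= b, x >= 0' is:
  Dual:  min b^T y  s.t.  A^T y >= c,  y >= 0.

So the dual LP is:
  minimize  8y1 + 8y2 + 33y3 + 34y4
  subject to:
    y1 + 3y3 + 2y4 >= 6
    y2 + 2y3 + 3y4 >= 6
    y1, y2, y3, y4 >= 0

Solving the primal: x* = (6.2, 7.2).
  primal value c^T x* = 80.4.
Solving the dual: y* = (0, 0, 1.2, 1.2).
  dual value b^T y* = 80.4.
Strong duality: c^T x* = b^T y*. Confirmed.

80.4


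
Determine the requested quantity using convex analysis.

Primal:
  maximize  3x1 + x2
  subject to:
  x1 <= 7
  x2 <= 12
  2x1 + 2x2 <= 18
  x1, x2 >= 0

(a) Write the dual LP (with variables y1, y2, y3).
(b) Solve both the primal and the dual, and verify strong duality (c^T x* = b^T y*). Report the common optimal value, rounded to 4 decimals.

The standard primal-dual pair for 'max c^T x s.t. A x <= b, x >= 0' is:
  Dual:  min b^T y  s.t.  A^T y >= c,  y >= 0.

So the dual LP is:
  minimize  7y1 + 12y2 + 18y3
  subject to:
    y1 + 2y3 >= 3
    y2 + 2y3 >= 1
    y1, y2, y3 >= 0

Solving the primal: x* = (7, 2).
  primal value c^T x* = 23.
Solving the dual: y* = (2, 0, 0.5).
  dual value b^T y* = 23.
Strong duality: c^T x* = b^T y*. Confirmed.

23


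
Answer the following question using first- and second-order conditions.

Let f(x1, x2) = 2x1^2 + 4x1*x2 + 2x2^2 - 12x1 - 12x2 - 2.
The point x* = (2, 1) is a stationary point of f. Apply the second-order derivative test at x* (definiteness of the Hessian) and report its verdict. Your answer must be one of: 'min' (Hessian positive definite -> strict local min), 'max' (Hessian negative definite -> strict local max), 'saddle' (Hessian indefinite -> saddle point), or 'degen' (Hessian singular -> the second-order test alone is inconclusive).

Compute the Hessian H = grad^2 f:
  H = [[4, 4], [4, 4]]
Verify stationarity: grad f(x*) = H x* + g = (0, 0).
Eigenvalues of H: 0, 8.
H has a zero eigenvalue (singular; positive semidefinite but not definite), so H is neither positive definite, negative definite, nor indefinite. The second-order test alone is inconclusive -> degen.
(Indeed, f is constant along the null direction of H through x*, so x* is not a strict local extremum.)

degen


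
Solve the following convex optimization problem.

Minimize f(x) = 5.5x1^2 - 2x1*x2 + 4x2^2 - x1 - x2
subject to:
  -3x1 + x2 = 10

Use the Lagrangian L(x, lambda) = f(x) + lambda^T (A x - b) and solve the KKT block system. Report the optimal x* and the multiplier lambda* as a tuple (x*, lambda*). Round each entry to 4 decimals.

Form the Lagrangian:
  L(x, lambda) = (1/2) x^T Q x + c^T x + lambda^T (A x - b)
Stationarity (grad_x L = 0): Q x + c + A^T lambda = 0.
Primal feasibility: A x = b.

This gives the KKT block system:
  [ Q   A^T ] [ x     ]   [-c ]
  [ A    0  ] [ lambda ] = [ b ]

Solving the linear system:
  x*      = (-3.0423, 0.8732)
  lambda* = (-12.0704)
  f(x*)   = 61.4366

x* = (-3.0423, 0.8732), lambda* = (-12.0704)


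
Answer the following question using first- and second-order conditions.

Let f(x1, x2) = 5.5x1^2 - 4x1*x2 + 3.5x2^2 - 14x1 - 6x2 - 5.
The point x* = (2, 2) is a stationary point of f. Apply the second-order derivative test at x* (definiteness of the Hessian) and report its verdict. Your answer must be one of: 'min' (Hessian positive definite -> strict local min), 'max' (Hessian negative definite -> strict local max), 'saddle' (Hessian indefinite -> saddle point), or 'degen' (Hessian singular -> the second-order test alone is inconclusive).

Compute the Hessian H = grad^2 f:
  H = [[11, -4], [-4, 7]]
Verify stationarity: grad f(x*) = H x* + g = (0, 0).
Eigenvalues of H: 4.5279, 13.4721.
Both eigenvalues > 0, so H is positive definite -> x* is a strict local min.

min


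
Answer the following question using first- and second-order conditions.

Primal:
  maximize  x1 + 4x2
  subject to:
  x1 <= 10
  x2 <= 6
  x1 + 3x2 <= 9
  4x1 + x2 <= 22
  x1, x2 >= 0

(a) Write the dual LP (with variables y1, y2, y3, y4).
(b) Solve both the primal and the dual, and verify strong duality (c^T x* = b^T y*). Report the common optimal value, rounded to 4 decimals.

The standard primal-dual pair for 'max c^T x s.t. A x <= b, x >= 0' is:
  Dual:  min b^T y  s.t.  A^T y >= c,  y >= 0.

So the dual LP is:
  minimize  10y1 + 6y2 + 9y3 + 22y4
  subject to:
    y1 + y3 + 4y4 >= 1
    y2 + 3y3 + y4 >= 4
    y1, y2, y3, y4 >= 0

Solving the primal: x* = (0, 3).
  primal value c^T x* = 12.
Solving the dual: y* = (0, 0, 1.3333, 0).
  dual value b^T y* = 12.
Strong duality: c^T x* = b^T y*. Confirmed.

12


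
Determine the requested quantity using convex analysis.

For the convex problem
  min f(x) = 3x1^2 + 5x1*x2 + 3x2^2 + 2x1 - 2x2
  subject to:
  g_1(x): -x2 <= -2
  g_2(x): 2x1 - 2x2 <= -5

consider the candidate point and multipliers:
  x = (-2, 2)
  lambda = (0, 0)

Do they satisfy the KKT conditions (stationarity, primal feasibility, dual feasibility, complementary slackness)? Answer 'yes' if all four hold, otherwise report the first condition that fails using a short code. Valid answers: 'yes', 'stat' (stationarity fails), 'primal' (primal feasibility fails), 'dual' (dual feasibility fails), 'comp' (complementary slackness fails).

Gradient of f: grad f(x) = Q x + c = (0, 0)
Constraint values g_i(x) = a_i^T x - b_i:
  g_1((-2, 2)) = 0
  g_2((-2, 2)) = -3
Stationarity residual: grad f(x) + sum_i lambda_i a_i = (0, 0)
  -> stationarity OK
Primal feasibility (all g_i <= 0): OK
Dual feasibility (all lambda_i >= 0): OK
Complementary slackness (lambda_i * g_i(x) = 0 for all i): OK

Verdict: yes, KKT holds.

yes
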